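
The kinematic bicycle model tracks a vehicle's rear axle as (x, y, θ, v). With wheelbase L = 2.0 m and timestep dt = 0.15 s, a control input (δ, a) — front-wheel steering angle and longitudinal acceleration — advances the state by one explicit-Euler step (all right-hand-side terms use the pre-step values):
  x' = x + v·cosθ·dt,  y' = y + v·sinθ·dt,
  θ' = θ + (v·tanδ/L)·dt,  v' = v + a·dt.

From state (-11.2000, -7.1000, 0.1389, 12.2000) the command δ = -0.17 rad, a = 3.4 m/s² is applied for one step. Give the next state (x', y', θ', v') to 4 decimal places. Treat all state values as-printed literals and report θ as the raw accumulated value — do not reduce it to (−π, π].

(-9.3876, -6.8466, -0.0182, 12.7100)

x' = -11.2000 + 12.2000·cos(0.1389)·0.15 = -9.3876
y' = -7.1000 + 12.2000·sin(0.1389)·0.15 = -6.8466
θ' = 0.1389 + (12.2000/2.0)·tan(-0.17)·0.15 = -0.0182
v' = 12.2000 + 3.4000·0.15 = 12.7100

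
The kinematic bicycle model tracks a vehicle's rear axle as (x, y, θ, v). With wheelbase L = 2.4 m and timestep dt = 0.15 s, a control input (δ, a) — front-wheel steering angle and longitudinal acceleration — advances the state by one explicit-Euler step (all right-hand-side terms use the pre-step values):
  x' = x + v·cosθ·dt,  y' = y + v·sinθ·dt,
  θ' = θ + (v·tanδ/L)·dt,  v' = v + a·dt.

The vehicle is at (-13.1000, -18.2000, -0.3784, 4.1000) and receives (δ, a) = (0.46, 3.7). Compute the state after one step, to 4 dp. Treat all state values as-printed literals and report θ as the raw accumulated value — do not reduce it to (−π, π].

(-12.5285, -18.4272, -0.2514, 4.6550)

x' = -13.1000 + 4.1000·cos(-0.3784)·0.15 = -12.5285
y' = -18.2000 + 4.1000·sin(-0.3784)·0.15 = -18.4272
θ' = -0.3784 + (4.1000/2.4)·tan(0.46)·0.15 = -0.2514
v' = 4.1000 + 3.7000·0.15 = 4.6550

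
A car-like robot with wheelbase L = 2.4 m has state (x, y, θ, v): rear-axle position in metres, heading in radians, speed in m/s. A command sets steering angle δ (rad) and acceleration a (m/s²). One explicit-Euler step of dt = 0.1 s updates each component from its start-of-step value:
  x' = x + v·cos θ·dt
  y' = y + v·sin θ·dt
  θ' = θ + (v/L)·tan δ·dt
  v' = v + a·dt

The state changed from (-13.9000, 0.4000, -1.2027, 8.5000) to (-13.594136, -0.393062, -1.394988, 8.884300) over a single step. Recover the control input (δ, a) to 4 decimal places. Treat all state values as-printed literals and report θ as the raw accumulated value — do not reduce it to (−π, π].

δ = -0.4974, a = 3.8430

a = (v'−v)/dt = (0.384300)/0.1 = 3.8430
Δθ = θ'−θ = -0.192288;  (v·dt/L) = 8.5000·0.1/2.4 = 0.354167
tan δ = Δθ·L/(v·dt) = -0.542931  →  δ = -0.4974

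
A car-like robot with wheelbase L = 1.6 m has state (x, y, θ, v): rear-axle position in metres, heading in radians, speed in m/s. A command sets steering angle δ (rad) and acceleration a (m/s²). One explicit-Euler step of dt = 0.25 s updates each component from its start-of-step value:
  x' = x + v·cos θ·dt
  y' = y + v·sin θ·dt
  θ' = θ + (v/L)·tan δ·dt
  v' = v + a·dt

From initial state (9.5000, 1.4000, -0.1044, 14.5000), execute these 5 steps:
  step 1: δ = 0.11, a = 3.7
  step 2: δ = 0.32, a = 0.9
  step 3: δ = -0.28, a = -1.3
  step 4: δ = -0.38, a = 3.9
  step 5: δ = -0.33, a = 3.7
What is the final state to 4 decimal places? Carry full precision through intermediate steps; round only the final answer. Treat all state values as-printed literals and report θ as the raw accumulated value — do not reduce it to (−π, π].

after step 1 (δ=0.11, a=3.7): (13.105263, 1.022237, 0.145829, 15.425000)
after step 2 (δ=0.32, a=0.9): (16.920582, 1.582598, 0.944529, 15.650000)
after step 3 (δ=-0.28, a=-1.3): (19.213794, 4.752588, 0.241369, 15.325000)
after step 4 (δ=-0.38, a=3.9): (22.933982, 5.668380, -0.715037, 16.300000)
after step 5 (δ=-0.33, a=3.7): (26.010888, 2.996624, -1.587405, 17.225000)

(26.0109, 2.9966, -1.5874, 17.2250)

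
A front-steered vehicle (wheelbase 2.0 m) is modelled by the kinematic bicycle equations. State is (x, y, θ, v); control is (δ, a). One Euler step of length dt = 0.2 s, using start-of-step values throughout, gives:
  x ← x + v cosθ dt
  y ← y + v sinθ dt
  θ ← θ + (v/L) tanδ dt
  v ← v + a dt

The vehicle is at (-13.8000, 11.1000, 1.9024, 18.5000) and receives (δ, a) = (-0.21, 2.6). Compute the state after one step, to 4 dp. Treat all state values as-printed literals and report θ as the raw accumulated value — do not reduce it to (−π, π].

(-15.0046, 14.5984, 1.5081, 19.0200)

x' = -13.8000 + 18.5000·cos(1.9024)·0.2 = -15.0046
y' = 11.1000 + 18.5000·sin(1.9024)·0.2 = 14.5984
θ' = 1.9024 + (18.5000/2.0)·tan(-0.21)·0.2 = 1.5081
v' = 18.5000 + 2.6000·0.2 = 19.0200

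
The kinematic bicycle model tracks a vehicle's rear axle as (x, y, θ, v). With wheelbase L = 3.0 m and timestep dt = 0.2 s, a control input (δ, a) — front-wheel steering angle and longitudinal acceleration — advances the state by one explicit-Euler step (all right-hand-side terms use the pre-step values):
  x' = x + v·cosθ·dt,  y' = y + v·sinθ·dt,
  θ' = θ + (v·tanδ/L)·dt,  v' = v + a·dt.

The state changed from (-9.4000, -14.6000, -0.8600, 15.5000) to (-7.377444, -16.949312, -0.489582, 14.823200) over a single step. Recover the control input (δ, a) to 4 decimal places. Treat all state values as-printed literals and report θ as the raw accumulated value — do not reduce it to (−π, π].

δ = 0.3442, a = -3.3840

a = (v'−v)/dt = (-0.676800)/0.2 = -3.3840
Δθ = θ'−θ = 0.370418;  (v·dt/L) = 15.5000·0.2/3.0 = 1.033333
tan δ = Δθ·L/(v·dt) = 0.358469  →  δ = 0.3442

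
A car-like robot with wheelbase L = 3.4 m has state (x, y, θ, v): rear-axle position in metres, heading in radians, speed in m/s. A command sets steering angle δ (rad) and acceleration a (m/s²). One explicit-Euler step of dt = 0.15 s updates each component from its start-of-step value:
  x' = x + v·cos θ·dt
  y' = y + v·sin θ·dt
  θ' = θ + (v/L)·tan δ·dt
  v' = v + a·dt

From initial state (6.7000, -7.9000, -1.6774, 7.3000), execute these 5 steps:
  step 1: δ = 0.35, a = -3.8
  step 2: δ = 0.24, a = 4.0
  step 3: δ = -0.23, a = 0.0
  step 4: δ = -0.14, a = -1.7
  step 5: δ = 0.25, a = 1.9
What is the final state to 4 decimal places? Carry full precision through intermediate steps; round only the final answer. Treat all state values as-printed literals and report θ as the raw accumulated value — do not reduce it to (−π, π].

(6.6551, -13.2538, -1.5288, 7.3600)

after step 1 (δ=0.35, a=-3.8): (6.583490, -8.988784, -1.559839, 6.730000)
after step 2 (δ=0.24, a=4.0): (6.594551, -9.998223, -1.487180, 7.330000)
after step 3 (δ=-0.23, a=0.0): (6.686380, -11.093882, -1.562898, 7.330000)
after step 4 (δ=-0.14, a=-1.7): (6.695064, -12.193348, -1.608470, 7.075000)
after step 5 (δ=0.25, a=1.9): (6.655093, -13.253845, -1.528769, 7.360000)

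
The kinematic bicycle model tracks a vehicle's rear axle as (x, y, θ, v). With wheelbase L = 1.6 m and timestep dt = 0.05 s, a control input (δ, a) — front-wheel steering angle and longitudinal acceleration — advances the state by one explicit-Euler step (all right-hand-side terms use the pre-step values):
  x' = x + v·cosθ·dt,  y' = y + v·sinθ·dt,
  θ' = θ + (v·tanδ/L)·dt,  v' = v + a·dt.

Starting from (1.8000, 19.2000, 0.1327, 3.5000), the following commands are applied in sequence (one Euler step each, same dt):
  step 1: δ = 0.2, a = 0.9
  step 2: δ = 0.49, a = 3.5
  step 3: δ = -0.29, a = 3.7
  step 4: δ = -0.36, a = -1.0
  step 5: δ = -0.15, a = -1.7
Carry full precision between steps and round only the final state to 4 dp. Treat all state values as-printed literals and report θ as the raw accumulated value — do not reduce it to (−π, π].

after step 1 (δ=0.2, a=0.9): (1.973461, 19.223154, 0.154871, 3.545000)
after step 2 (δ=0.49, a=3.5): (2.148590, 19.250496, 0.213961, 3.720000)
after step 3 (δ=-0.29, a=3.7): (2.330349, 19.289990, 0.179270, 3.905000)
after step 4 (δ=-0.36, a=-1.0): (2.522470, 19.324805, 0.133337, 3.855000)
after step 5 (δ=-0.15, a=-1.7): (2.713509, 19.350430, 0.115130, 3.770000)

(2.7135, 19.3504, 0.1151, 3.7700)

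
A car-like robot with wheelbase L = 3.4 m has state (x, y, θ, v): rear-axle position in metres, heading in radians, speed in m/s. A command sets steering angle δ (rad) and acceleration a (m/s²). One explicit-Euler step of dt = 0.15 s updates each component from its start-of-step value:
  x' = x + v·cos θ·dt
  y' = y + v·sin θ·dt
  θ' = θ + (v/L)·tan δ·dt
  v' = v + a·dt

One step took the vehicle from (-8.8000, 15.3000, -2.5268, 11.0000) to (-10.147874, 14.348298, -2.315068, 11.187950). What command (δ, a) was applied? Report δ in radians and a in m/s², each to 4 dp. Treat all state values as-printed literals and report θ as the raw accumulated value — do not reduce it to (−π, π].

a = (v'−v)/dt = (0.187950)/0.15 = 1.2530
Δθ = θ'−θ = 0.211732;  (v·dt/L) = 11.0000·0.15/3.4 = 0.485294
tan δ = Δθ·L/(v·dt) = 0.436296  →  δ = 0.4114

δ = 0.4114, a = 1.2530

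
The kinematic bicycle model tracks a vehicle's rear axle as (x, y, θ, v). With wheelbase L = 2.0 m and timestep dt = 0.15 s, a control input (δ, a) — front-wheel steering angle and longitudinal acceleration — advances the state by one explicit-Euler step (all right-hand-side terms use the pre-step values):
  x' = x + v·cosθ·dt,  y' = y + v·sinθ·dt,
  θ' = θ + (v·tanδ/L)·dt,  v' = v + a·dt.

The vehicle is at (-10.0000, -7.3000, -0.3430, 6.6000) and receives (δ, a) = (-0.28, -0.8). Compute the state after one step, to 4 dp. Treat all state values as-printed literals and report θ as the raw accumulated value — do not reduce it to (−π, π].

(-9.0677, -7.6330, -0.4853, 6.4800)

x' = -10.0000 + 6.6000·cos(-0.3430)·0.15 = -9.0677
y' = -7.3000 + 6.6000·sin(-0.3430)·0.15 = -7.6330
θ' = -0.3430 + (6.6000/2.0)·tan(-0.28)·0.15 = -0.4853
v' = 6.6000 − 0.8000·0.15 = 6.4800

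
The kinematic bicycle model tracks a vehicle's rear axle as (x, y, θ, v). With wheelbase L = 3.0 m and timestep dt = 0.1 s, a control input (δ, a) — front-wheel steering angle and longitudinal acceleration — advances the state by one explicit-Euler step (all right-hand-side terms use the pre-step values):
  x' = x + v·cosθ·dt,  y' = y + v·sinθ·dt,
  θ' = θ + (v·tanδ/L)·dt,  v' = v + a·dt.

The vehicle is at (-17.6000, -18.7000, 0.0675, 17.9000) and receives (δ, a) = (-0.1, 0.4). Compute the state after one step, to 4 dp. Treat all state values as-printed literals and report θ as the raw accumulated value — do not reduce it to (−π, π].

(-15.8141, -18.5793, 0.0076, 17.9400)

x' = -17.6000 + 17.9000·cos(0.0675)·0.1 = -15.8141
y' = -18.7000 + 17.9000·sin(0.0675)·0.1 = -18.5793
θ' = 0.0675 + (17.9000/3.0)·tan(-0.1)·0.1 = 0.0076
v' = 17.9000 + 0.4000·0.1 = 17.9400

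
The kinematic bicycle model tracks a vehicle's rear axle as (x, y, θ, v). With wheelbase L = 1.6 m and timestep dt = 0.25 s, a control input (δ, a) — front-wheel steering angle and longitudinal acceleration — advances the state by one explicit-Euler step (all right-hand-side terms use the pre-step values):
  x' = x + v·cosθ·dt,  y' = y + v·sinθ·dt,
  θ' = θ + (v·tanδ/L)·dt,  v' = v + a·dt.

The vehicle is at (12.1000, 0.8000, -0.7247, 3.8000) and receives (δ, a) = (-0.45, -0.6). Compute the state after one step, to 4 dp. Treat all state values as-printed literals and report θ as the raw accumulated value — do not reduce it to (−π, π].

(12.8113, 0.1702, -1.0115, 3.6500)

x' = 12.1000 + 3.8000·cos(-0.7247)·0.25 = 12.8113
y' = 0.8000 + 3.8000·sin(-0.7247)·0.25 = 0.1702
θ' = -0.7247 + (3.8000/1.6)·tan(-0.45)·0.25 = -1.0115
v' = 3.8000 − 0.6000·0.25 = 3.6500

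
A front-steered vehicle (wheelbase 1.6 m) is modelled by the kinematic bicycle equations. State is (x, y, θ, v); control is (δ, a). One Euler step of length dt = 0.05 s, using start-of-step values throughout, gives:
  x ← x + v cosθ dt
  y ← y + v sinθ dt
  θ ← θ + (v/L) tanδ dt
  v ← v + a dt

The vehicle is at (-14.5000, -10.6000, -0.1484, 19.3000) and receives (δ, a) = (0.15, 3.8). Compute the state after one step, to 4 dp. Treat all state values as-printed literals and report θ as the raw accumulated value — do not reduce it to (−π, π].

x' = -14.5000 + 19.3000·cos(-0.1484)·0.05 = -13.5456
y' = -10.6000 + 19.3000·sin(-0.1484)·0.05 = -10.7427
θ' = -0.1484 + (19.3000/1.6)·tan(0.15)·0.05 = -0.0572
v' = 19.3000 + 3.8000·0.05 = 19.4900

(-13.5456, -10.7427, -0.0572, 19.4900)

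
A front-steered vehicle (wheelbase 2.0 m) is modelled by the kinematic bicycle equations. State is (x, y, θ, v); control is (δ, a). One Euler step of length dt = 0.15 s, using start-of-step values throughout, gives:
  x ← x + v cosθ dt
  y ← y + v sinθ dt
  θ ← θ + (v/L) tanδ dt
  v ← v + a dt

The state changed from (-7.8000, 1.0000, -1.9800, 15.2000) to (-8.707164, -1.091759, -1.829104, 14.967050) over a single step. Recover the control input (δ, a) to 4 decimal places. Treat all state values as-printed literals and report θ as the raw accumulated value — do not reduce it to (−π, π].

δ = 0.1316, a = -1.5530

a = (v'−v)/dt = (-0.232950)/0.15 = -1.5530
Δθ = θ'−θ = 0.150896;  (v·dt/L) = 15.2000·0.15/2.0 = 1.140000
tan δ = Δθ·L/(v·dt) = 0.132365  →  δ = 0.1316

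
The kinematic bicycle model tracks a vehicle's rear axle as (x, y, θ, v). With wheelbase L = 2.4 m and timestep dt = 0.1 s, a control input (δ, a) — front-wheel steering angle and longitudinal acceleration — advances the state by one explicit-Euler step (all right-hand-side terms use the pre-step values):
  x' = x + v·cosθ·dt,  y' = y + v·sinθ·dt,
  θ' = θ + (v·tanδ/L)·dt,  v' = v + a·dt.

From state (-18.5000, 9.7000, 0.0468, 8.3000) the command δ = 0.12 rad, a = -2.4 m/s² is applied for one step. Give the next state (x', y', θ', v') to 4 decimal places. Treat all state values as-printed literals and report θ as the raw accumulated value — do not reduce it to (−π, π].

(-17.6709, 9.7388, 0.0885, 8.0600)

x' = -18.5000 + 8.3000·cos(0.0468)·0.1 = -17.6709
y' = 9.7000 + 8.3000·sin(0.0468)·0.1 = 9.7388
θ' = 0.0468 + (8.3000/2.4)·tan(0.12)·0.1 = 0.0885
v' = 8.3000 − 2.4000·0.1 = 8.0600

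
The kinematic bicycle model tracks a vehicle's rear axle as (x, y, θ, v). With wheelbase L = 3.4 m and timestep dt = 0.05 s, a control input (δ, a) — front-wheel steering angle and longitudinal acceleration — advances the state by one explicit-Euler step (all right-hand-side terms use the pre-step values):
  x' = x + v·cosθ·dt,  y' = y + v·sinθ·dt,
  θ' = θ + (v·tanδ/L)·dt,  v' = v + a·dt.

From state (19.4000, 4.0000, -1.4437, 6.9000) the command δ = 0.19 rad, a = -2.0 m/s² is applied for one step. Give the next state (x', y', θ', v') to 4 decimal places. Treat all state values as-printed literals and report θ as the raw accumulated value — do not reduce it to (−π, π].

x' = 19.4000 + 6.9000·cos(-1.4437)·0.05 = 19.4437
y' = 4.0000 + 6.9000·sin(-1.4437)·0.05 = 3.6578
θ' = -1.4437 + (6.9000/3.4)·tan(0.19)·0.05 = -1.4242
v' = 6.9000 − 2.0000·0.05 = 6.8000

(19.4437, 3.6578, -1.4242, 6.8000)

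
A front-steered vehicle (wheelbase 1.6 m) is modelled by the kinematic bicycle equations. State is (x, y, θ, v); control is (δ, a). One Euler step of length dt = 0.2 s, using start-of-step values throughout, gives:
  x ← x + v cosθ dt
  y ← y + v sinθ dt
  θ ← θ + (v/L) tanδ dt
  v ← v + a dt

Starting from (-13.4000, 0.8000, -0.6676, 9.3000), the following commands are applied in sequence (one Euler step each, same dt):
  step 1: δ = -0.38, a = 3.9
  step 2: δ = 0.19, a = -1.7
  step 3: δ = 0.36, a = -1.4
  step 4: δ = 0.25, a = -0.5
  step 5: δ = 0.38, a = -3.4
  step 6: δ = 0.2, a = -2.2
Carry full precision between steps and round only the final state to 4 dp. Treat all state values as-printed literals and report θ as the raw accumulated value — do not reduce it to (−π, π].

after step 1 (δ=-0.38, a=3.9): (-11.939324, -0.351532, -1.131917, 10.080000)
after step 2 (δ=0.19, a=-1.7): (-11.082675, -2.176472, -0.889594, 9.740000)
after step 3 (δ=0.36, a=-1.4): (-9.855966, -3.689711, -0.431324, 9.460000)
after step 4 (δ=0.25, a=-0.5): (-8.137249, -4.480706, -0.129382, 9.360000)
after step 5 (δ=0.38, a=-3.4): (-6.280895, -4.722234, 0.337931, 8.680000)
after step 6 (δ=0.2, a=-2.2): (-4.643079, -4.146688, 0.557871, 8.240000)

(-4.6431, -4.1467, 0.5579, 8.2400)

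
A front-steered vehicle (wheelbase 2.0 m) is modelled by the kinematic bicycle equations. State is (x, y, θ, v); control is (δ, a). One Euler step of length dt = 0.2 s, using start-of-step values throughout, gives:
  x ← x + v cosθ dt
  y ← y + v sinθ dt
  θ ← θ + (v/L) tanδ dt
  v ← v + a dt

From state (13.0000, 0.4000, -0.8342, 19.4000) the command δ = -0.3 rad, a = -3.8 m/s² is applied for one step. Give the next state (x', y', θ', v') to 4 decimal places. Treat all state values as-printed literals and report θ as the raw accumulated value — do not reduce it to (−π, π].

(15.6065, -2.4741, -1.4343, 18.6400)

x' = 13.0000 + 19.4000·cos(-0.8342)·0.2 = 15.6065
y' = 0.4000 + 19.4000·sin(-0.8342)·0.2 = -2.4741
θ' = -0.8342 + (19.4000/2.0)·tan(-0.3)·0.2 = -1.4343
v' = 19.4000 − 3.8000·0.2 = 18.6400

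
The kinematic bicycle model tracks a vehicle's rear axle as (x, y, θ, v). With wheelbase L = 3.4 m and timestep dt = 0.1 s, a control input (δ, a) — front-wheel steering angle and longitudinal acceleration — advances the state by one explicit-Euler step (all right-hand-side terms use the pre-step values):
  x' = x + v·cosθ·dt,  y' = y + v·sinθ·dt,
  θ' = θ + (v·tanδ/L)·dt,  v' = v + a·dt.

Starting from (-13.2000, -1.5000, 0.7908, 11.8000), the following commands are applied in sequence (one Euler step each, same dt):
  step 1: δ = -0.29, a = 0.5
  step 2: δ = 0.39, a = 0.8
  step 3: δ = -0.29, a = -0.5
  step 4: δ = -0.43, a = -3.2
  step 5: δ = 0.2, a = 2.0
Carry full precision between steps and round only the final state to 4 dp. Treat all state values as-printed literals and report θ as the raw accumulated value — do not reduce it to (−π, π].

(-8.7848, 2.3794, 0.6345, 11.7600)

after step 1 (δ=-0.29, a=0.5): (-12.370133, -0.661119, 0.687233, 11.850000)
after step 2 (δ=0.39, a=0.8): (-11.454123, 0.090646, 0.830498, 11.930000)
after step 3 (δ=-0.29, a=-0.5): (-10.649435, 0.971399, 0.725790, 11.880000)
after step 4 (δ=-0.43, a=-3.2): (-9.760840, 1.759906, 0.565543, 11.560000)
after step 5 (δ=0.2, a=2.0): (-8.784832, 2.379377, 0.634464, 11.760000)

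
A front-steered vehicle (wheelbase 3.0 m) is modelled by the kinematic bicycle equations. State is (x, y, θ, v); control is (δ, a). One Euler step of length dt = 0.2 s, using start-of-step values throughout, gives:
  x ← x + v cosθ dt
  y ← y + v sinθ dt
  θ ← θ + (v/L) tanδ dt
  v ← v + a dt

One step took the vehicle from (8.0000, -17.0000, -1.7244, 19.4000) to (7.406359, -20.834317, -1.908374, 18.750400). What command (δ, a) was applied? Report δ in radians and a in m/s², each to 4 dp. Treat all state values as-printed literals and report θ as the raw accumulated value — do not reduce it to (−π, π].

δ = -0.1413, a = -3.2480

a = (v'−v)/dt = (-0.649600)/0.2 = -3.2480
Δθ = θ'−θ = -0.183974;  (v·dt/L) = 19.4000·0.2/3.0 = 1.293333
tan δ = Δθ·L/(v·dt) = -0.142248  →  δ = -0.1413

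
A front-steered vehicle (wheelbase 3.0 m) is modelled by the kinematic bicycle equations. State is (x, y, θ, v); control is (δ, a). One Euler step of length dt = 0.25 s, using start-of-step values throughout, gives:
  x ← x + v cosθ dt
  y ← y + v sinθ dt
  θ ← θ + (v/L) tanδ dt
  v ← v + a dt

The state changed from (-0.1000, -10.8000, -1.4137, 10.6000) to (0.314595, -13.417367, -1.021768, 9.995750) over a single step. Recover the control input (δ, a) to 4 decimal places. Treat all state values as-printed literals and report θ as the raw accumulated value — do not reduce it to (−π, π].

a = (v'−v)/dt = (-0.604250)/0.25 = -2.4170
Δθ = θ'−θ = 0.391932;  (v·dt/L) = 10.6000·0.25/3.0 = 0.883333
tan δ = Δθ·L/(v·dt) = 0.443697  →  δ = 0.4176

δ = 0.4176, a = -2.4170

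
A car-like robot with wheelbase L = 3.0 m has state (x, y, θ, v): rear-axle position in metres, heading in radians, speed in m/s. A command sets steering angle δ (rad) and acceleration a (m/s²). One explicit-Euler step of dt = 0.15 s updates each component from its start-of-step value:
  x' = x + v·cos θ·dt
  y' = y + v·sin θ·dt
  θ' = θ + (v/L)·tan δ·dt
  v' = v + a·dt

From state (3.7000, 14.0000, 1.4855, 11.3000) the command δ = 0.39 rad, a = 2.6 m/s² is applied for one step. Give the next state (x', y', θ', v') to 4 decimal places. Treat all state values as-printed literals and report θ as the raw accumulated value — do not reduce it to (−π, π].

(3.8444, 15.6888, 1.7177, 11.6900)

x' = 3.7000 + 11.3000·cos(1.4855)·0.15 = 3.8444
y' = 14.0000 + 11.3000·sin(1.4855)·0.15 = 15.6888
θ' = 1.4855 + (11.3000/3.0)·tan(0.39)·0.15 = 1.7177
v' = 11.3000 + 2.6000·0.15 = 11.6900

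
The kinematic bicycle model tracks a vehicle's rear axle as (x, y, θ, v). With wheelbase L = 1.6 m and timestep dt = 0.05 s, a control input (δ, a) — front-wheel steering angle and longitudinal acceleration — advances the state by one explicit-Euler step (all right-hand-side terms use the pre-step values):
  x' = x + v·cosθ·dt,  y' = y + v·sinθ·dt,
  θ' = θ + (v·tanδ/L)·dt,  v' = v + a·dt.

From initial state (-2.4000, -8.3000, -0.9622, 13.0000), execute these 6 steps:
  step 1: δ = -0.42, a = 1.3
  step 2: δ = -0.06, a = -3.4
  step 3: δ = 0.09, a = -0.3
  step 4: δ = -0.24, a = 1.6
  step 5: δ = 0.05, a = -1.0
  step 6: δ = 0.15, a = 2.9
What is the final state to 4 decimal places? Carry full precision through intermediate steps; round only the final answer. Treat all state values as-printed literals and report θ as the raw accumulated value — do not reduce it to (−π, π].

(-0.7871, -11.8187, -1.1490, 13.0550)

after step 1 (δ=-0.42, a=1.3): (-2.028384, -8.833293, -1.143620, 13.065000)
after step 2 (δ=-0.06, a=-3.4): (-1.757741, -9.427842, -1.168146, 12.895000)
after step 3 (δ=0.09, a=-0.3): (-1.505091, -10.021029, -1.131781, 12.880000)
after step 4 (δ=-0.24, a=1.6): (-1.231360, -10.603958, -1.230279, 12.960000)
after step 5 (δ=0.05, a=-1.0): (-1.014945, -11.214752, -1.210013, 12.910000)
after step 6 (δ=0.15, a=2.9): (-0.787078, -11.818695, -1.149039, 13.055000)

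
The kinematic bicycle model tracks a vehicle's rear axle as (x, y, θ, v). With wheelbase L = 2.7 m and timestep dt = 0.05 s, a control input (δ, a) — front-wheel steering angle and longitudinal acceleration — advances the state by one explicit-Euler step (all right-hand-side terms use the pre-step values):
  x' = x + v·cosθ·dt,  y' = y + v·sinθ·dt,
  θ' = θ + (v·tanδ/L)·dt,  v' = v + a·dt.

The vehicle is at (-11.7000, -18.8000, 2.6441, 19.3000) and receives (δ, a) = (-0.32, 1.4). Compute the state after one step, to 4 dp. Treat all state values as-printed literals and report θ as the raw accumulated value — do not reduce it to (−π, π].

x' = -11.7000 + 19.3000·cos(2.6441)·0.05 = -12.5480
y' = -18.8000 + 19.3000·sin(2.6441)·0.05 = -18.3395
θ' = 2.6441 + (19.3000/2.7)·tan(-0.32)·0.05 = 2.5257
v' = 19.3000 + 1.4000·0.05 = 19.3700

(-12.5480, -18.3395, 2.5257, 19.3700)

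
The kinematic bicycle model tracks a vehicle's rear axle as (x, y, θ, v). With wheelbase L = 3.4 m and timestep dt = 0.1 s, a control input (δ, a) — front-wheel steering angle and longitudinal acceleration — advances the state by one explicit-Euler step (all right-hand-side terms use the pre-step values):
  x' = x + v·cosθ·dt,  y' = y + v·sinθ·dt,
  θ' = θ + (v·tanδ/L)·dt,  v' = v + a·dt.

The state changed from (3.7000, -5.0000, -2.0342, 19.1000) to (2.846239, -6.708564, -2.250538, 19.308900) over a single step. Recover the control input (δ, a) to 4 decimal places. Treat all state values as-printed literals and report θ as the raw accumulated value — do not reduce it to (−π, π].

a = (v'−v)/dt = (0.208900)/0.1 = 2.0890
Δθ = θ'−θ = -0.216338;  (v·dt/L) = 19.1000·0.1/3.4 = 0.561765
tan δ = Δθ·L/(v·dt) = -0.385104  →  δ = -0.3676

δ = -0.3676, a = 2.0890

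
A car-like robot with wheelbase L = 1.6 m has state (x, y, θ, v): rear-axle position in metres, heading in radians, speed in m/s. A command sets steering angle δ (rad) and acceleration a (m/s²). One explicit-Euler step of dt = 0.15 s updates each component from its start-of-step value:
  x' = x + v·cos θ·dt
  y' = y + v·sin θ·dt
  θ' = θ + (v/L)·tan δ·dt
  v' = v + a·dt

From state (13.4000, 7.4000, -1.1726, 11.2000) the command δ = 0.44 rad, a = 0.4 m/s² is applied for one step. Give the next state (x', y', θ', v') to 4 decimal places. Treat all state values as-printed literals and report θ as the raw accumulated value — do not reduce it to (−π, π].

x' = 13.4000 + 11.2000·cos(-1.1726)·0.15 = 14.0514
y' = 7.4000 + 11.2000·sin(-1.1726)·0.15 = 5.8514
θ' = -1.1726 + (11.2000/1.6)·tan(0.44)·0.15 = -0.6783
v' = 11.2000 + 0.4000·0.15 = 11.2600

(14.0514, 5.8514, -0.6783, 11.2600)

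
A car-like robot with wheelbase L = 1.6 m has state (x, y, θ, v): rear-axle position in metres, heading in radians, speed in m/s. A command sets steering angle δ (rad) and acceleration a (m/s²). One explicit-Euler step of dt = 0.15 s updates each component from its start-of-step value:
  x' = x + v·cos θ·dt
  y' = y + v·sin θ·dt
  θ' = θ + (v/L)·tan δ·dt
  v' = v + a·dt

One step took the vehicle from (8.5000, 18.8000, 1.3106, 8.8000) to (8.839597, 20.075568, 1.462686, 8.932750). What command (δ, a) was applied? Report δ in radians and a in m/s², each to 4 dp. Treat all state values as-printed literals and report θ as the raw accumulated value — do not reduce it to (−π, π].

a = (v'−v)/dt = (0.132750)/0.15 = 0.8850
Δθ = θ'−θ = 0.152086;  (v·dt/L) = 8.8000·0.15/1.6 = 0.825000
tan δ = Δθ·L/(v·dt) = 0.184347  →  δ = 0.1823

δ = 0.1823, a = 0.8850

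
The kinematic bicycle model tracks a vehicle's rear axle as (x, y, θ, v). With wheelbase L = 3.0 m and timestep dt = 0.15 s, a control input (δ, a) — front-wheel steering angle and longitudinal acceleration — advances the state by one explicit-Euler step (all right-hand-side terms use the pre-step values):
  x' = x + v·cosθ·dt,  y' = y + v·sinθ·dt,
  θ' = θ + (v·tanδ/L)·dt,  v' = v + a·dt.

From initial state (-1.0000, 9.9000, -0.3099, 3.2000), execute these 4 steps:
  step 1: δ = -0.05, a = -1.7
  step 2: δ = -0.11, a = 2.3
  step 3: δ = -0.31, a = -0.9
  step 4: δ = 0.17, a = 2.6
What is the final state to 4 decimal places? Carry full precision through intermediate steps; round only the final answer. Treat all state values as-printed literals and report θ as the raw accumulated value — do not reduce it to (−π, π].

after step 1 (δ=-0.05, a=-1.7): (-0.542865, 9.753618, -0.317907, 2.945000)
after step 2 (δ=-0.11, a=2.3): (-0.123251, 9.615536, -0.334170, 3.290000)
after step 3 (δ=-0.31, a=-0.9): (0.342950, 9.453675, -0.386864, 3.155000)
after step 4 (δ=0.17, a=2.6): (0.781226, 9.275125, -0.359785, 3.545000)

(0.7812, 9.2751, -0.3598, 3.5450)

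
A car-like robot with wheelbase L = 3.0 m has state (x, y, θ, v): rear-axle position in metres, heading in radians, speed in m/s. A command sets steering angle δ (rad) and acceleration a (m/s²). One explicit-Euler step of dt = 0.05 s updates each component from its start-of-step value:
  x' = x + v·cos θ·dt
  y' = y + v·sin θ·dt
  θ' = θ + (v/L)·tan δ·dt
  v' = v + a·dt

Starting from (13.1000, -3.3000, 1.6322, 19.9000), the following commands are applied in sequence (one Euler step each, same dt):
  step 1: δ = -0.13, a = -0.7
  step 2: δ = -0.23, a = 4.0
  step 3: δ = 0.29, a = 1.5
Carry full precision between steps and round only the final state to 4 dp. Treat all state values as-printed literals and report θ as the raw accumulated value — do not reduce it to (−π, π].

(13.0807, -0.3123, 1.6111, 20.1400)

after step 1 (δ=-0.13, a=-0.7): (13.038942, -2.306875, 1.588839, 19.865000)
after step 2 (δ=-0.23, a=4.0): (13.021022, -1.313787, 1.511318, 20.065000)
after step 3 (δ=0.29, a=1.5): (13.080659, -0.312311, 1.611112, 20.140000)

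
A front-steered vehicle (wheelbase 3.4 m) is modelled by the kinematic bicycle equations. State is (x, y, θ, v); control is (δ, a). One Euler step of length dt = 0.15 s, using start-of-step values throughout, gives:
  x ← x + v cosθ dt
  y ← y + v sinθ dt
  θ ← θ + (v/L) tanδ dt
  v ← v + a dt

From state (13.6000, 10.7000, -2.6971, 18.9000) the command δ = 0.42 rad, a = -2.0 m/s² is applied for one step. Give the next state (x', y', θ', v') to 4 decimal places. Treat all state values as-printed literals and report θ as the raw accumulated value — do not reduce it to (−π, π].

x' = 13.6000 + 18.9000·cos(-2.6971)·0.15 = 11.0405
y' = 10.7000 + 18.9000·sin(-2.6971)·0.15 = 9.4810
θ' = -2.6971 + (18.9000/3.4)·tan(0.42)·0.15 = -2.3247
v' = 18.9000 − 2.0000·0.15 = 18.6000

(11.0405, 9.4810, -2.3247, 18.6000)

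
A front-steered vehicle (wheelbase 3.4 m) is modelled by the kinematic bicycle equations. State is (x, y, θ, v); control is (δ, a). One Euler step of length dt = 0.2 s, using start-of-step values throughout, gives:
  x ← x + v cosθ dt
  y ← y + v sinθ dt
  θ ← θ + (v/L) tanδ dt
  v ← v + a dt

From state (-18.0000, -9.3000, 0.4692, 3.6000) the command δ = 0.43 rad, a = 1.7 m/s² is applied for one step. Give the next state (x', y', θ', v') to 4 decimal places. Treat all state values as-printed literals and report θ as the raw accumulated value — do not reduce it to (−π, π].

x' = -18.0000 + 3.6000·cos(0.4692)·0.2 = -17.3578
y' = -9.3000 + 3.6000·sin(0.4692)·0.2 = -8.9744
θ' = 0.4692 + (3.6000/3.4)·tan(0.43)·0.2 = 0.5663
v' = 3.6000 + 1.7000·0.2 = 3.9400

(-17.3578, -8.9744, 0.5663, 3.9400)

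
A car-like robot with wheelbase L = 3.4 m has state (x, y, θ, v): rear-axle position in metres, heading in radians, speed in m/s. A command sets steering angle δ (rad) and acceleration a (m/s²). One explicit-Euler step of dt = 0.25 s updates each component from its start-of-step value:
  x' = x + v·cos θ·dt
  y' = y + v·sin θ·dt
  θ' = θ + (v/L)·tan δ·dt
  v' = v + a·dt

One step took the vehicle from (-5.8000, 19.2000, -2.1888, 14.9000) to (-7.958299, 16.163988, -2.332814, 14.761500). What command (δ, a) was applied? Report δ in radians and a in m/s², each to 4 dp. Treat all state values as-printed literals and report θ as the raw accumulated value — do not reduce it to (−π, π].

a = (v'−v)/dt = (-0.138500)/0.25 = -0.5540
Δθ = θ'−θ = -0.144014;  (v·dt/L) = 14.9000·0.25/3.4 = 1.095588
tan δ = Δθ·L/(v·dt) = -0.131449  →  δ = -0.1307

δ = -0.1307, a = -0.5540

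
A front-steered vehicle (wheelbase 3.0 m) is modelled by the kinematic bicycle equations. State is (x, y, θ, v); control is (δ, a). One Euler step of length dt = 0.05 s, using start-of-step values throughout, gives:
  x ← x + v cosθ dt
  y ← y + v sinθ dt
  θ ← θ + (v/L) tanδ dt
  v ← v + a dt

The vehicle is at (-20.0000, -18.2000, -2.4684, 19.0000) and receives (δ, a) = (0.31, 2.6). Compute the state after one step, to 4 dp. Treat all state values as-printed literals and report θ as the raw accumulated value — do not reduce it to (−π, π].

(-20.7427, -18.7923, -2.3670, 19.1300)

x' = -20.0000 + 19.0000·cos(-2.4684)·0.05 = -20.7427
y' = -18.2000 + 19.0000·sin(-2.4684)·0.05 = -18.7923
θ' = -2.4684 + (19.0000/3.0)·tan(0.31)·0.05 = -2.3670
v' = 19.0000 + 2.6000·0.05 = 19.1300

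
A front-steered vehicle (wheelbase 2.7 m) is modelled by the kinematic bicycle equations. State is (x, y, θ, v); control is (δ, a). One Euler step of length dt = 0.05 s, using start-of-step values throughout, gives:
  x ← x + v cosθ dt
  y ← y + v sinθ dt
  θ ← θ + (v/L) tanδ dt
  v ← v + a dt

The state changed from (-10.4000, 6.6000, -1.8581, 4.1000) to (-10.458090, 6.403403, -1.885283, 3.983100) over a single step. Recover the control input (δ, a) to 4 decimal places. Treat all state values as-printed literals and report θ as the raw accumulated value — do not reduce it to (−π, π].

δ = -0.3438, a = -2.3380

a = (v'−v)/dt = (-0.116900)/0.05 = -2.3380
Δθ = θ'−θ = -0.027183;  (v·dt/L) = 4.1000·0.05/2.7 = 0.075926
tan δ = Δθ·L/(v·dt) = -0.358020  →  δ = -0.3438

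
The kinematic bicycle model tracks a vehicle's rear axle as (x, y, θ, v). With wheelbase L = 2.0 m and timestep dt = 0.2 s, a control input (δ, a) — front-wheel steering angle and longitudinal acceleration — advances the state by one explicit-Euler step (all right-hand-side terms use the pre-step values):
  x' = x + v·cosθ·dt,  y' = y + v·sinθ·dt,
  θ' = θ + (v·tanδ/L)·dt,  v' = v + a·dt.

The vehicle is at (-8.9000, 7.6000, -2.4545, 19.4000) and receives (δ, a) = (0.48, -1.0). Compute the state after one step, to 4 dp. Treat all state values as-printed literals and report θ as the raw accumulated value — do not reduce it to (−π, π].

(-11.8996, 5.1389, -1.4445, 19.2000)

x' = -8.9000 + 19.4000·cos(-2.4545)·0.2 = -11.8996
y' = 7.6000 + 19.4000·sin(-2.4545)·0.2 = 5.1389
θ' = -2.4545 + (19.4000/2.0)·tan(0.48)·0.2 = -1.4445
v' = 19.4000 − 1.0000·0.2 = 19.2000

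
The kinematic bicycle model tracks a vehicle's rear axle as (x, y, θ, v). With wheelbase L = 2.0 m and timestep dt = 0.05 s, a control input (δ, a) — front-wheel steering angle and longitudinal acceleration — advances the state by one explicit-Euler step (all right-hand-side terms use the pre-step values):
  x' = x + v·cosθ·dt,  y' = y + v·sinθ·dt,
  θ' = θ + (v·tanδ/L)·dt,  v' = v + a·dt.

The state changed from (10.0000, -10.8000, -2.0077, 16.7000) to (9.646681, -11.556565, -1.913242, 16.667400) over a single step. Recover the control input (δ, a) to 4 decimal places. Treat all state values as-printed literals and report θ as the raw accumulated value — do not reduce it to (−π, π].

a = (v'−v)/dt = (-0.032600)/0.05 = -0.6520
Δθ = θ'−θ = 0.094458;  (v·dt/L) = 16.7000·0.05/2.0 = 0.417500
tan δ = Δθ·L/(v·dt) = 0.226247  →  δ = 0.2225

δ = 0.2225, a = -0.6520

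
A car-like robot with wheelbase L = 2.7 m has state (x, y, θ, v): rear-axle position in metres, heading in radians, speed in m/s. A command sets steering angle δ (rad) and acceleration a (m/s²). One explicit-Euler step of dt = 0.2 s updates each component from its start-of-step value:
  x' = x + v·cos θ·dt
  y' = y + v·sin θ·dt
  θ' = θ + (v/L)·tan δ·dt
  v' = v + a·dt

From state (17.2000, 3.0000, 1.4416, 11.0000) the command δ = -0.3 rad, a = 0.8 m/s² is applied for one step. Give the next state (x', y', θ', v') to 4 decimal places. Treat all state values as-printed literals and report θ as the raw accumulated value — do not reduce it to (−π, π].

x' = 17.2000 + 11.0000·cos(1.4416)·0.2 = 17.4834
y' = 3.0000 + 11.0000·sin(1.4416)·0.2 = 5.1817
θ' = 1.4416 + (11.0000/2.7)·tan(-0.3)·0.2 = 1.1895
v' = 11.0000 + 0.8000·0.2 = 11.1600

(17.4834, 5.1817, 1.1895, 11.1600)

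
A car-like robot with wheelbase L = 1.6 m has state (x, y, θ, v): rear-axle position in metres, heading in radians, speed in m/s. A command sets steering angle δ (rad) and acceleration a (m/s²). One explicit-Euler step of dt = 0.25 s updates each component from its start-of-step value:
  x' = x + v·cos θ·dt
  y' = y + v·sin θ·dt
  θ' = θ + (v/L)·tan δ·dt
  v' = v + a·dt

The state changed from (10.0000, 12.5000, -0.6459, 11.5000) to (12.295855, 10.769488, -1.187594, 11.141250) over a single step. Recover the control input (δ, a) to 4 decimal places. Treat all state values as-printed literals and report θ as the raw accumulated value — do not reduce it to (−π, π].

a = (v'−v)/dt = (-0.358750)/0.25 = -1.4350
Δθ = θ'−θ = -0.541694;  (v·dt/L) = 11.5000·0.25/1.6 = 1.796875
tan δ = Δθ·L/(v·dt) = -0.301464  →  δ = -0.2928

δ = -0.2928, a = -1.4350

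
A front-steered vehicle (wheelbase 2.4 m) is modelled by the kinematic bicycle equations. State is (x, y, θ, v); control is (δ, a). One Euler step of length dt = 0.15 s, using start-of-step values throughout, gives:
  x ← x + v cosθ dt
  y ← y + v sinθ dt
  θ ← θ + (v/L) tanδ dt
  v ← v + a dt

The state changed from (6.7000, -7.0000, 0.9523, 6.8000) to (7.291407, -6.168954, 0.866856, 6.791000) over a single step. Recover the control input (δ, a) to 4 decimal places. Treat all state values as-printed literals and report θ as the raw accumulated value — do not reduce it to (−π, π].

δ = -0.1984, a = -0.0600

a = (v'−v)/dt = (-0.009000)/0.15 = -0.0600
Δθ = θ'−θ = -0.085444;  (v·dt/L) = 6.8000·0.15/2.4 = 0.425000
tan δ = Δθ·L/(v·dt) = -0.201045  →  δ = -0.1984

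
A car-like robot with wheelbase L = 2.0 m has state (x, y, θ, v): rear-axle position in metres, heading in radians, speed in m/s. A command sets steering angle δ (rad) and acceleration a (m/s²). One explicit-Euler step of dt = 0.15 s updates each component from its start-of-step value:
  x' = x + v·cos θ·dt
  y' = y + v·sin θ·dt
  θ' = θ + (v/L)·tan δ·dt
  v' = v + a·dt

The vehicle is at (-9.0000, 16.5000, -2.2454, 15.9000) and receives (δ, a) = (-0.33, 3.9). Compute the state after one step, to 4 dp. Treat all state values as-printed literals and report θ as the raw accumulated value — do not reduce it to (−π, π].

(-10.4896, 14.6374, -2.6539, 16.4850)

x' = -9.0000 + 15.9000·cos(-2.2454)·0.15 = -10.4896
y' = 16.5000 + 15.9000·sin(-2.2454)·0.15 = 14.6374
θ' = -2.2454 + (15.9000/2.0)·tan(-0.33)·0.15 = -2.6539
v' = 15.9000 + 3.9000·0.15 = 16.4850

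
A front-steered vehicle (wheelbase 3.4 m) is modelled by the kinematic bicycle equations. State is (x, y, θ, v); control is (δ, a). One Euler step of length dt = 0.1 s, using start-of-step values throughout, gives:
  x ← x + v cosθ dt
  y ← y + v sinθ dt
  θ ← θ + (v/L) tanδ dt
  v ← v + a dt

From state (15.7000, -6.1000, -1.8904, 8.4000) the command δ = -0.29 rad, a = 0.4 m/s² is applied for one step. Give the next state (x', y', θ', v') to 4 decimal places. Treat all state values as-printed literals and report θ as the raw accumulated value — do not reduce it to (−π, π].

x' = 15.7000 + 8.4000·cos(-1.8904)·0.1 = 15.4361
y' = -6.1000 + 8.4000·sin(-1.8904)·0.1 = -6.8975
θ' = -1.8904 + (8.4000/3.4)·tan(-0.29)·0.1 = -1.9641
v' = 8.4000 + 0.4000·0.1 = 8.4400

(15.4361, -6.8975, -1.9641, 8.4400)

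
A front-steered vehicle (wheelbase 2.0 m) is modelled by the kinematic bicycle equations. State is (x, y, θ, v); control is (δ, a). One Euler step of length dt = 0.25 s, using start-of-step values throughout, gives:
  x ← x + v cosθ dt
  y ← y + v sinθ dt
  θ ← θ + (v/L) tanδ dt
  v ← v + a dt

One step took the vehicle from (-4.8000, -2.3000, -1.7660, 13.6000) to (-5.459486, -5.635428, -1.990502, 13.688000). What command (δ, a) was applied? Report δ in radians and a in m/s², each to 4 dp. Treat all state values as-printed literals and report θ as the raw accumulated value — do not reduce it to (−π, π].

a = (v'−v)/dt = (0.088000)/0.25 = 0.3520
Δθ = θ'−θ = -0.224502;  (v·dt/L) = 13.6000·0.25/2.0 = 1.700000
tan δ = Δθ·L/(v·dt) = -0.132060  →  δ = -0.1313

δ = -0.1313, a = 0.3520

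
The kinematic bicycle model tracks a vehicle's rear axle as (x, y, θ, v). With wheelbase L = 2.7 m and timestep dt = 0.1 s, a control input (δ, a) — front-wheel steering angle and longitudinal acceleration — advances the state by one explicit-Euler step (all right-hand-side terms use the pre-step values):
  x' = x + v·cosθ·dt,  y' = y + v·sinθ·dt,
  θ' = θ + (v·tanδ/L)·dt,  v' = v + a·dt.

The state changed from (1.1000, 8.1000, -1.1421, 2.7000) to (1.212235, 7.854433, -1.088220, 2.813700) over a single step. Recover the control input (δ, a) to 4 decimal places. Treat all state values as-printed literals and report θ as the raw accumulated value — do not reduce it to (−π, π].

a = (v'−v)/dt = (0.113700)/0.1 = 1.1370
Δθ = θ'−θ = 0.053880;  (v·dt/L) = 2.7000·0.1/2.7 = 0.100000
tan δ = Δθ·L/(v·dt) = 0.538800  →  δ = 0.4942

δ = 0.4942, a = 1.1370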